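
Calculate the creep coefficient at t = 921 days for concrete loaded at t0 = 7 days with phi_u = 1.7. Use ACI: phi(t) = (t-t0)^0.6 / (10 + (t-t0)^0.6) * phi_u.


dt = 921 - 7 = 914
phi = 914^0.6 / (10 + 914^0.6) * 1.7
= 1.456

1.456


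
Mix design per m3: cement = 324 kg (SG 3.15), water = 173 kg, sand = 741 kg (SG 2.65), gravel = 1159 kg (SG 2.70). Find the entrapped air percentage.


Vol cement = 324 / (3.15 * 1000) = 0.102857 m3
Vol water = 173 / 1000 = 0.173 m3
Vol sand = 741 / (2.65 * 1000) = 0.279623 m3
Vol gravel = 1159 / (2.70 * 1000) = 0.429259 m3
Total solid + water volume = 0.984739 m3
Air = (1 - 0.984739) * 100 = 1.53%

1.53


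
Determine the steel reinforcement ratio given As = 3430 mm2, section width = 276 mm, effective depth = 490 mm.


rho = As / (b * d)
= 3430 / (276 * 490)
= 0.0254

0.0254


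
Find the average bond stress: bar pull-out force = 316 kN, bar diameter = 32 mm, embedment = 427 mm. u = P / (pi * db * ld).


u = P / (pi * db * ld)
= 316 * 1000 / (pi * 32 * 427)
= 7.361 MPa

7.361


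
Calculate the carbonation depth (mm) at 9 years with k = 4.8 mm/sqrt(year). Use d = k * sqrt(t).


depth = k * sqrt(t)
= 4.8 * sqrt(9)
= 14.4 mm

14.4


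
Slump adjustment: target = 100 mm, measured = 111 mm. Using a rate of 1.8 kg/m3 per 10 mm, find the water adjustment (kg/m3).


Difference = 100 - 111 = -11 mm
Water adjustment = -11 * 1.8 / 10 = -2.0 kg/m3

-2.0


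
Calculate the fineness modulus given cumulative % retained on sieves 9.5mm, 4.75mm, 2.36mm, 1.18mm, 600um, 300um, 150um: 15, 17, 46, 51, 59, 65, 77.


FM = sum(cumulative % retained) / 100
= 330 / 100
= 3.3

3.3


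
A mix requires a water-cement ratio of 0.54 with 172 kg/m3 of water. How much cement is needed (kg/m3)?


Cement = water / (w/c)
= 172 / 0.54
= 318.5 kg/m3

318.5


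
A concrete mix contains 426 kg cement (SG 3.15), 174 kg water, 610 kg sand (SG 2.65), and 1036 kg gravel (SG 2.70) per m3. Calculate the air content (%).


Vol cement = 426 / (3.15 * 1000) = 0.135238 m3
Vol water = 174 / 1000 = 0.174 m3
Vol sand = 610 / (2.65 * 1000) = 0.230189 m3
Vol gravel = 1036 / (2.70 * 1000) = 0.383704 m3
Total solid + water volume = 0.92313 m3
Air = (1 - 0.92313) * 100 = 7.69%

7.69


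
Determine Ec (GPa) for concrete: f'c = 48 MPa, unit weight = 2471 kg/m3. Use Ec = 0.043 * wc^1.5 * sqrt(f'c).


Ec = 0.043 * 2471^1.5 * sqrt(48) / 1000
= 36.59 GPa

36.59


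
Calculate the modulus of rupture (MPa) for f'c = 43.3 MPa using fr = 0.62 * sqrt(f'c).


fr = 0.62 * sqrt(43.3)
= 4.08 MPa

4.08


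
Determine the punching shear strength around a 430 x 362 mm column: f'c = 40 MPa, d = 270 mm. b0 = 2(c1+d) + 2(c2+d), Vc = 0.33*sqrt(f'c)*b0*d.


b0 = 2*(430 + 270) + 2*(362 + 270) = 2664 mm
Vc = 0.33 * sqrt(40) * 2664 * 270 / 1000
= 1501.21 kN

1501.21


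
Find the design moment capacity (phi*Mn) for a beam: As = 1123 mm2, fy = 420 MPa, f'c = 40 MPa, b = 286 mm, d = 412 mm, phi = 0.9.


a = As * fy / (0.85 * f'c * b)
= 1123 * 420 / (0.85 * 40 * 286)
= 48.5047 mm
Mn = As * fy * (d - a/2) / 10^6
= 182.885 kN-m
phi*Mn = 0.9 * 182.885 = 164.6 kN-m

164.6


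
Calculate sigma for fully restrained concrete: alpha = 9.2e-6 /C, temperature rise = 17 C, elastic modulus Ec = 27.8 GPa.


sigma = alpha * dT * Ec
= 9.2e-6 * 17 * 27.8 * 1000
= 4.348 MPa

4.348


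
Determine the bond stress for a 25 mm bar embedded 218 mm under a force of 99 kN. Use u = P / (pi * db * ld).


u = P / (pi * db * ld)
= 99 * 1000 / (pi * 25 * 218)
= 5.782 MPa

5.782


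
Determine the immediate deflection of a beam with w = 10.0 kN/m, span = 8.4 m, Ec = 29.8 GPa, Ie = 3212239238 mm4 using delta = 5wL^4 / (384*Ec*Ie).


Convert: L = 8.4 m = 8400 mm, Ec = 29.8 GPa = 29800 MPa
delta = 5 * 10.0 * 8400^4 / (384 * 29800 * 3212239238)
= 6.77 mm

6.77


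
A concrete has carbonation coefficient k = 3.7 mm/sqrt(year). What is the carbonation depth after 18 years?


depth = k * sqrt(t)
= 3.7 * sqrt(18)
= 15.7 mm

15.7


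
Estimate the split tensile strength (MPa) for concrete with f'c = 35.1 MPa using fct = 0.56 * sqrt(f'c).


fct = 0.56 * sqrt(35.1)
= 0.56 * 5.925
= 3.318 MPa

3.318


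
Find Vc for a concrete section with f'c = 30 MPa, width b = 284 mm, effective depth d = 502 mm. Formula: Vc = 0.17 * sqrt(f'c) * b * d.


Vc = 0.17 * sqrt(30) * 284 * 502 / 1000
= 132.75 kN

132.75


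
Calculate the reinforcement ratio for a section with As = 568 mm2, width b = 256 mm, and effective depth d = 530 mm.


rho = As / (b * d)
= 568 / (256 * 530)
= 0.0042

0.0042


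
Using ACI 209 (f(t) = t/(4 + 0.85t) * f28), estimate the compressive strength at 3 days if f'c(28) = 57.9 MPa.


f(3) = 3 / (4 + 0.85 * 3) * 57.9
= 3 / 6.55 * 57.9
= 26.52 MPa

26.52


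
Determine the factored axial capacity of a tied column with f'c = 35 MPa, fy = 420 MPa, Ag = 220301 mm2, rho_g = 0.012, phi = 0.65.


Ast = rho * Ag = 0.012 * 220301 = 2643.612 mm2
phi*Pn = 0.65 * 0.80 * (0.85 * 35 * (220301 - 2643.612) + 420 * 2643.612) / 1000
= 3944.52 kN

3944.52


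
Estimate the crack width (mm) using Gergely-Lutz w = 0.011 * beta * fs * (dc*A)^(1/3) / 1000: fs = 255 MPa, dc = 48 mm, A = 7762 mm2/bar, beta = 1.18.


w = 0.011 * beta * fs * (dc * A)^(1/3) / 1000
= 0.011 * 1.18 * 255 * (48 * 7762)^(1/3) / 1000
= 0.238 mm

0.238


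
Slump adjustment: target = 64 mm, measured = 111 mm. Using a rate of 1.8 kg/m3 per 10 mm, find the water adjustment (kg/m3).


Difference = 64 - 111 = -47 mm
Water adjustment = -47 * 1.8 / 10 = -8.5 kg/m3

-8.5


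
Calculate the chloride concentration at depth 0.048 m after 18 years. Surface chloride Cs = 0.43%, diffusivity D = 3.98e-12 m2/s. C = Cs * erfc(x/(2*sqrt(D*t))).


t_seconds = 18 * 365.25 * 24 * 3600 = 568036800.0 s
arg = 0.048 / (2 * sqrt(3.98e-12 * 568036800.0))
= 0.5048
erfc(0.5048) = 0.4753
C = 0.43 * 0.4753 = 0.2044%

0.2044


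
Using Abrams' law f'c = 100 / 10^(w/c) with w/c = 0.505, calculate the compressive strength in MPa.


f'c = 100 / 10^0.505
= 100 / 3.199
= 31.26 MPa

31.26


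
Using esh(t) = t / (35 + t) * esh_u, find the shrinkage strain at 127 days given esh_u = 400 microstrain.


esh(127) = 127 / (35 + 127) * 400
= 127 / 162 * 400
= 313.6 microstrain

313.6


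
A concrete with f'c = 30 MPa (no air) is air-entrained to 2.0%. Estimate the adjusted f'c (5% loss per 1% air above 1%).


Strength loss = (2.0 - 1) * 5 = 5.0%
f'c = 30 * (1 - 5.0/100)
= 28.5 MPa

28.5


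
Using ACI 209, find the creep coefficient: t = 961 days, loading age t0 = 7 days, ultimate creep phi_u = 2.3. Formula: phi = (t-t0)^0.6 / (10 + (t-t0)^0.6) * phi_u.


dt = 961 - 7 = 954
phi = 954^0.6 / (10 + 954^0.6) * 2.3
= 1.978

1.978


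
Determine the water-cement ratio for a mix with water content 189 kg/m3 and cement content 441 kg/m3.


w/c = water / cement
w/c = 189 / 441 = 0.429

0.429


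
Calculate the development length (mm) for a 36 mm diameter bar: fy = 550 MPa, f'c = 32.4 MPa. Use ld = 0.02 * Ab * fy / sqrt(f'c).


Ab = pi * 36^2 / 4 = 1017.876 mm2
ld = 0.02 * 1017.876 * 550 / sqrt(32.4)
= 1967.0 mm

1967.0


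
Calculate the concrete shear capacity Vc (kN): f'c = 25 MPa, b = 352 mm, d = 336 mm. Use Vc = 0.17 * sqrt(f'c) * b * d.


Vc = 0.17 * sqrt(25) * 352 * 336 / 1000
= 100.53 kN

100.53


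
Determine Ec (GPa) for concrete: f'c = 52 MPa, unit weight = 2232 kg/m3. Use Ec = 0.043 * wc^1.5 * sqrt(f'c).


Ec = 0.043 * 2232^1.5 * sqrt(52) / 1000
= 32.7 GPa

32.7


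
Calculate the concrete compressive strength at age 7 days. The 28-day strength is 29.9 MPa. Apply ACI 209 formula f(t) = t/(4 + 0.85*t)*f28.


f(7) = 7 / (4 + 0.85 * 7) * 29.9
= 7 / 9.95 * 29.9
= 21.04 MPa

21.04


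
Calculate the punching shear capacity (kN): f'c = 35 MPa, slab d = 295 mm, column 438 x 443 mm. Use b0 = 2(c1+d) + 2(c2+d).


b0 = 2*(438 + 295) + 2*(443 + 295) = 2942 mm
Vc = 0.33 * sqrt(35) * 2942 * 295 / 1000
= 1694.39 kN

1694.39


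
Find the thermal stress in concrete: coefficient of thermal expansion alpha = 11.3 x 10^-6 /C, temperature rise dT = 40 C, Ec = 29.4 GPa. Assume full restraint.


sigma = alpha * dT * Ec
= 11.3e-6 * 40 * 29.4 * 1000
= 13.289 MPa

13.289


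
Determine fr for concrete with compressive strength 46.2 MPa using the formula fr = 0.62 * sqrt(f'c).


fr = 0.62 * sqrt(46.2)
= 4.214 MPa

4.214


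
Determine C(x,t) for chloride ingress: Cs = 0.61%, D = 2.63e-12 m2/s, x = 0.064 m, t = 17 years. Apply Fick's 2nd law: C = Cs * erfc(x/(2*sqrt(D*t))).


t_seconds = 17 * 365.25 * 24 * 3600 = 536479200.0 s
arg = 0.064 / (2 * sqrt(2.63e-12 * 536479200.0))
= 0.8519
erfc(0.8519) = 0.2283
C = 0.61 * 0.2283 = 0.1393%

0.1393


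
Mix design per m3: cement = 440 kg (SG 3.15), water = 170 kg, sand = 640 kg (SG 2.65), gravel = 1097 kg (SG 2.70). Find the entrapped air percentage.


Vol cement = 440 / (3.15 * 1000) = 0.139683 m3
Vol water = 170 / 1000 = 0.17 m3
Vol sand = 640 / (2.65 * 1000) = 0.241509 m3
Vol gravel = 1097 / (2.70 * 1000) = 0.406296 m3
Total solid + water volume = 0.957488 m3
Air = (1 - 0.957488) * 100 = 4.25%

4.25


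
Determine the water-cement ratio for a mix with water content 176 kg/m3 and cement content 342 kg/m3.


w/c = water / cement
w/c = 176 / 342 = 0.515

0.515


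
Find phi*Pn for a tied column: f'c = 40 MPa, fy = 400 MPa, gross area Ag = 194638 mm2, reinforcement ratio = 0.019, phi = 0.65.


Ast = rho * Ag = 0.019 * 194638 = 3698.122 mm2
phi*Pn = 0.65 * 0.80 * (0.85 * 40 * (194638 - 3698.122) + 400 * 3698.122) / 1000
= 4145.03 kN

4145.03


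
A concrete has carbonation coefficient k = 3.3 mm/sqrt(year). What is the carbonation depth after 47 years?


depth = k * sqrt(t)
= 3.3 * sqrt(47)
= 22.62 mm

22.62


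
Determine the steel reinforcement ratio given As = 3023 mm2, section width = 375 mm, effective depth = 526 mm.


rho = As / (b * d)
= 3023 / (375 * 526)
= 0.0153

0.0153


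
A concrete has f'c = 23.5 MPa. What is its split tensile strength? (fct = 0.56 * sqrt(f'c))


fct = 0.56 * sqrt(23.5)
= 0.56 * 4.848
= 2.715 MPa

2.715


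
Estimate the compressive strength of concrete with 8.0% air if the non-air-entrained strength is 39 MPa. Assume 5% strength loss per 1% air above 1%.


Strength loss = (8.0 - 1) * 5 = 35.0%
f'c = 39 * (1 - 35.0/100)
= 25.35 MPa

25.35


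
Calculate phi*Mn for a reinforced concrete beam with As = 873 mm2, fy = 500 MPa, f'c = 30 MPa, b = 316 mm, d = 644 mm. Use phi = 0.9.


a = As * fy / (0.85 * f'c * b)
= 873 * 500 / (0.85 * 30 * 316)
= 54.1698 mm
Mn = As * fy * (d - a/2) / 10^6
= 269.2834 kN-m
phi*Mn = 0.9 * 269.2834 = 242.36 kN-m

242.36


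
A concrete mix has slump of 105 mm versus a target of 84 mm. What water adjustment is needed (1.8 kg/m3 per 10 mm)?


Difference = 84 - 105 = -21 mm
Water adjustment = -21 * 1.8 / 10 = -3.8 kg/m3

-3.8


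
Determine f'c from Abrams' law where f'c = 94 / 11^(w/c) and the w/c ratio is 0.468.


f'c = 94 / 11^0.468
= 94 / 3.072
= 30.6 MPa

30.6


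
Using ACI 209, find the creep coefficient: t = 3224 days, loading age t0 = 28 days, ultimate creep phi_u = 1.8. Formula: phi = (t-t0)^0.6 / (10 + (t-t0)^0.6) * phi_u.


dt = 3224 - 28 = 3196
phi = 3196^0.6 / (10 + 3196^0.6) * 1.8
= 1.668

1.668


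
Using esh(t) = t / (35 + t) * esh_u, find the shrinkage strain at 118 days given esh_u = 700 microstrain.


esh(118) = 118 / (35 + 118) * 700
= 118 / 153 * 700
= 539.9 microstrain

539.9


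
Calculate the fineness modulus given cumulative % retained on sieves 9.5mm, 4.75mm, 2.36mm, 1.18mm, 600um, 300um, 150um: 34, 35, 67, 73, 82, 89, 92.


FM = sum(cumulative % retained) / 100
= 472 / 100
= 4.72

4.72


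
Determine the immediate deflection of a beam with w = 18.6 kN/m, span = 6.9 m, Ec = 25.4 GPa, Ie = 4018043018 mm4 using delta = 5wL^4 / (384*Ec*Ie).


Convert: L = 6.9 m = 6900 mm, Ec = 25.4 GPa = 25400 MPa
delta = 5 * 18.6 * 6900^4 / (384 * 25400 * 4018043018)
= 5.38 mm

5.38


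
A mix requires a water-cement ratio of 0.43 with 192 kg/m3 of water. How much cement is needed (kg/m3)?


Cement = water / (w/c)
= 192 / 0.43
= 446.5 kg/m3

446.5


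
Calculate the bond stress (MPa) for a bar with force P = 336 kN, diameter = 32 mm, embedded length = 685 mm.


u = P / (pi * db * ld)
= 336 * 1000 / (pi * 32 * 685)
= 4.879 MPa

4.879


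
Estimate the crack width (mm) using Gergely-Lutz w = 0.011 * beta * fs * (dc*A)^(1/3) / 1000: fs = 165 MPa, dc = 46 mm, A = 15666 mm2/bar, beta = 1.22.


w = 0.011 * beta * fs * (dc * A)^(1/3) / 1000
= 0.011 * 1.22 * 165 * (46 * 15666)^(1/3) / 1000
= 0.199 mm

0.199


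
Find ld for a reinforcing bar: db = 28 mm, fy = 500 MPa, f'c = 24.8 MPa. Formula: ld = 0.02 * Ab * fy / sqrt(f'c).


Ab = pi * 28^2 / 4 = 615.752 mm2
ld = 0.02 * 615.752 * 500 / sqrt(24.8)
= 1236.5 mm

1236.5


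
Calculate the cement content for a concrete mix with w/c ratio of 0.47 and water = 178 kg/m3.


Cement = water / (w/c)
= 178 / 0.47
= 378.7 kg/m3

378.7


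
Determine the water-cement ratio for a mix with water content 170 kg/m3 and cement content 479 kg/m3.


w/c = water / cement
w/c = 170 / 479 = 0.355

0.355


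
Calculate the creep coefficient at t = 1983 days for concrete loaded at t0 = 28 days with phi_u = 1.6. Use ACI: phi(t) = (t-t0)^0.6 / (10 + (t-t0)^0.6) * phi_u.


dt = 1983 - 28 = 1955
phi = 1955^0.6 / (10 + 1955^0.6) * 1.6
= 1.447

1.447


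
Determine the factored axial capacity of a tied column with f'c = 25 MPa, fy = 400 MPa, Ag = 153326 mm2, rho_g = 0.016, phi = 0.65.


Ast = rho * Ag = 0.016 * 153326 = 2453.216 mm2
phi*Pn = 0.65 * 0.80 * (0.85 * 25 * (153326 - 2453.216) + 400 * 2453.216) / 1000
= 2177.41 kN

2177.41


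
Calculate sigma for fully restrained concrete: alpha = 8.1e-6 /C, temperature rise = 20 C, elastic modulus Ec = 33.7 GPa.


sigma = alpha * dT * Ec
= 8.1e-6 * 20 * 33.7 * 1000
= 5.459 MPa

5.459


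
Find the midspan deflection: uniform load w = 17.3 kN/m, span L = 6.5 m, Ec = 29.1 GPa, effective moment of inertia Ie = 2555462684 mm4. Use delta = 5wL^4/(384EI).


Convert: L = 6.5 m = 6500 mm, Ec = 29.1 GPa = 29100 MPa
delta = 5 * 17.3 * 6500^4 / (384 * 29100 * 2555462684)
= 5.41 mm

5.41


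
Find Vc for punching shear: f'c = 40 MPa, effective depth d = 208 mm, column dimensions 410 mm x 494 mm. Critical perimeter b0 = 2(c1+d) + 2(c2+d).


b0 = 2*(410 + 208) + 2*(494 + 208) = 2640 mm
Vc = 0.33 * sqrt(40) * 2640 * 208 / 1000
= 1146.07 kN

1146.07


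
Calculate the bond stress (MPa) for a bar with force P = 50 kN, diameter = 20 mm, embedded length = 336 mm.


u = P / (pi * db * ld)
= 50 * 1000 / (pi * 20 * 336)
= 2.368 MPa

2.368


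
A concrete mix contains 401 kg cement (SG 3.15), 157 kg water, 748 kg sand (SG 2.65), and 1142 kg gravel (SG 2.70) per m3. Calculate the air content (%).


Vol cement = 401 / (3.15 * 1000) = 0.127302 m3
Vol water = 157 / 1000 = 0.157 m3
Vol sand = 748 / (2.65 * 1000) = 0.282264 m3
Vol gravel = 1142 / (2.70 * 1000) = 0.422963 m3
Total solid + water volume = 0.989529 m3
Air = (1 - 0.989529) * 100 = 1.05%

1.05


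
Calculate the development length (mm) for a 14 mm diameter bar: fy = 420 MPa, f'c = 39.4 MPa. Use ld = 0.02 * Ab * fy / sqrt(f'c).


Ab = pi * 14^2 / 4 = 153.938 mm2
ld = 0.02 * 153.938 * 420 / sqrt(39.4)
= 206.0 mm

206.0


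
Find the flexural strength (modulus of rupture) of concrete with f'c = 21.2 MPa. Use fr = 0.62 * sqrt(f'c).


fr = 0.62 * sqrt(21.2)
= 2.855 MPa

2.855


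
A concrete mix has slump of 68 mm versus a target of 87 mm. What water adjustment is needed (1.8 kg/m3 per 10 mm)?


Difference = 87 - 68 = 19 mm
Water adjustment = 19 * 1.8 / 10 = 3.4 kg/m3

3.4


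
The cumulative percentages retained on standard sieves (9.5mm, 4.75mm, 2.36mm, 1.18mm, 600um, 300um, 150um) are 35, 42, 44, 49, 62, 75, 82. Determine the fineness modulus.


FM = sum(cumulative % retained) / 100
= 389 / 100
= 3.89

3.89


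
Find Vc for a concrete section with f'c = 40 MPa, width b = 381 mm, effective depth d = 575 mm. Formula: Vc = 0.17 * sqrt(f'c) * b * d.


Vc = 0.17 * sqrt(40) * 381 * 575 / 1000
= 235.54 kN

235.54


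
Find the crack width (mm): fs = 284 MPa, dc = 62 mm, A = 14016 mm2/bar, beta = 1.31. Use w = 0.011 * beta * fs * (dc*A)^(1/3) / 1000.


w = 0.011 * beta * fs * (dc * A)^(1/3) / 1000
= 0.011 * 1.31 * 284 * (62 * 14016)^(1/3) / 1000
= 0.391 mm

0.391


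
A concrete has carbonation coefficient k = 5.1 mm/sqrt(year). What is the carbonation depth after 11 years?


depth = k * sqrt(t)
= 5.1 * sqrt(11)
= 16.91 mm

16.91


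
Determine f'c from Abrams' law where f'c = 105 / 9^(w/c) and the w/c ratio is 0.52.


f'c = 105 / 9^0.52
= 105 / 3.135
= 33.5 MPa

33.5


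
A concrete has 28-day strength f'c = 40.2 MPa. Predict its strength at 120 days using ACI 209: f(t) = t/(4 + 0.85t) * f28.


f(120) = 120 / (4 + 0.85 * 120) * 40.2
= 120 / 106.0 * 40.2
= 45.51 MPa

45.51


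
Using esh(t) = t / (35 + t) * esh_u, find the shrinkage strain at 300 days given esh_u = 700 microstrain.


esh(300) = 300 / (35 + 300) * 700
= 300 / 335 * 700
= 626.9 microstrain

626.9


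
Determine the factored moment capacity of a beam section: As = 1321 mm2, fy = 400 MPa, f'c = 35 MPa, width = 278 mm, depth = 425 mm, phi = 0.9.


a = As * fy / (0.85 * f'c * b)
= 1321 * 400 / (0.85 * 35 * 278)
= 63.8897 mm
Mn = As * fy * (d - a/2) / 10^6
= 207.6903 kN-m
phi*Mn = 0.9 * 207.6903 = 186.92 kN-m

186.92


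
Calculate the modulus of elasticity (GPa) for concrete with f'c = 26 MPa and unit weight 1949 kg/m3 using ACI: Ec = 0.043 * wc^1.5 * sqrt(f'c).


Ec = 0.043 * 1949^1.5 * sqrt(26) / 1000
= 18.87 GPa

18.87


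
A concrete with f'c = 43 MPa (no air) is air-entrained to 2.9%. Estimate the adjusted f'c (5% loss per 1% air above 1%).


Strength loss = (2.9 - 1) * 5 = 9.5%
f'c = 43 * (1 - 9.5/100)
= 38.91 MPa

38.91


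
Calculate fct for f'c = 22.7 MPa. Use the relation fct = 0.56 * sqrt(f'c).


fct = 0.56 * sqrt(22.7)
= 0.56 * 4.764
= 2.668 MPa

2.668


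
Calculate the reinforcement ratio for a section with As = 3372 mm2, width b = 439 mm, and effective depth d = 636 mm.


rho = As / (b * d)
= 3372 / (439 * 636)
= 0.0121

0.0121


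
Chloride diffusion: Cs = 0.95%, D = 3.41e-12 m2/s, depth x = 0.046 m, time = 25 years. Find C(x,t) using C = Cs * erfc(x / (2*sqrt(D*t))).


t_seconds = 25 * 365.25 * 24 * 3600 = 788940000.0 s
arg = 0.046 / (2 * sqrt(3.41e-12 * 788940000.0))
= 0.4434
erfc(0.4434) = 0.5306
C = 0.95 * 0.5306 = 0.5041%

0.5041


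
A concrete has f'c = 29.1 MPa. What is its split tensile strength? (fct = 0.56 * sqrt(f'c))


fct = 0.56 * sqrt(29.1)
= 0.56 * 5.394
= 3.021 MPa

3.021


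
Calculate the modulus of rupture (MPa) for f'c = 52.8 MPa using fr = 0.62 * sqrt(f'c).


fr = 0.62 * sqrt(52.8)
= 4.505 MPa

4.505


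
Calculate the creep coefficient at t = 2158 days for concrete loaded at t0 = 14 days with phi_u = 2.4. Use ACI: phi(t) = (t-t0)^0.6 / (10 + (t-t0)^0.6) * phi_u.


dt = 2158 - 14 = 2144
phi = 2144^0.6 / (10 + 2144^0.6) * 2.4
= 2.181

2.181


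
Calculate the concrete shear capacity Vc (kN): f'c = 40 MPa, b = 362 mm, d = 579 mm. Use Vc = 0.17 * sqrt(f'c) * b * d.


Vc = 0.17 * sqrt(40) * 362 * 579 / 1000
= 225.35 kN

225.35


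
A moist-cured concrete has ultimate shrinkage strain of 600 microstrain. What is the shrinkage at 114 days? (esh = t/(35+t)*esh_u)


esh(114) = 114 / (35 + 114) * 600
= 114 / 149 * 600
= 459.1 microstrain

459.1


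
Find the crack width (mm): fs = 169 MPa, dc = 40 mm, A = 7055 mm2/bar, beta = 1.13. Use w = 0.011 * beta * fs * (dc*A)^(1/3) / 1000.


w = 0.011 * beta * fs * (dc * A)^(1/3) / 1000
= 0.011 * 1.13 * 169 * (40 * 7055)^(1/3) / 1000
= 0.138 mm

0.138


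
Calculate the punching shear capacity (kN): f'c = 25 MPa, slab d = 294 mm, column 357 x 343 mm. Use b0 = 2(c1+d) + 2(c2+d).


b0 = 2*(357 + 294) + 2*(343 + 294) = 2576 mm
Vc = 0.33 * sqrt(25) * 2576 * 294 / 1000
= 1249.62 kN

1249.62


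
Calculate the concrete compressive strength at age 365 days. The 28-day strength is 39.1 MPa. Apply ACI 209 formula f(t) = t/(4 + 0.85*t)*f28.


f(365) = 365 / (4 + 0.85 * 365) * 39.1
= 365 / 314.25 * 39.1
= 45.41 MPa

45.41


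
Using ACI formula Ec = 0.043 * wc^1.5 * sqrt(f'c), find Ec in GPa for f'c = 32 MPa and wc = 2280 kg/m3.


Ec = 0.043 * 2280^1.5 * sqrt(32) / 1000
= 26.48 GPa

26.48


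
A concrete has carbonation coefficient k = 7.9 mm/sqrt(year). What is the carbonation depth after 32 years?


depth = k * sqrt(t)
= 7.9 * sqrt(32)
= 44.69 mm

44.69


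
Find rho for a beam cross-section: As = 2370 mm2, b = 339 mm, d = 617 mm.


rho = As / (b * d)
= 2370 / (339 * 617)
= 0.0113

0.0113


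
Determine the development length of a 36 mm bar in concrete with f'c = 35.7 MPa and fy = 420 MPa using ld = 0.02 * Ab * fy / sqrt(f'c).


Ab = pi * 36^2 / 4 = 1017.876 mm2
ld = 0.02 * 1017.876 * 420 / sqrt(35.7)
= 1431.0 mm

1431.0


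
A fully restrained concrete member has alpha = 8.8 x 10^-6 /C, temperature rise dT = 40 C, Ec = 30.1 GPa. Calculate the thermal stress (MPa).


sigma = alpha * dT * Ec
= 8.8e-6 * 40 * 30.1 * 1000
= 10.595 MPa

10.595


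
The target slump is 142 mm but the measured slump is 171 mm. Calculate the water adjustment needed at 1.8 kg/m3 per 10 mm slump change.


Difference = 142 - 171 = -29 mm
Water adjustment = -29 * 1.8 / 10 = -5.2 kg/m3

-5.2


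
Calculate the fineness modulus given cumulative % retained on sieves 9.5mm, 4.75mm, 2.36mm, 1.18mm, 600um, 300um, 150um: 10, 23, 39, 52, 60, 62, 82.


FM = sum(cumulative % retained) / 100
= 328 / 100
= 3.28

3.28


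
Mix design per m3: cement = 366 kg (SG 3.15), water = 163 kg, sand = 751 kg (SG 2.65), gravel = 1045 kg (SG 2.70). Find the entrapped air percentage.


Vol cement = 366 / (3.15 * 1000) = 0.11619 m3
Vol water = 163 / 1000 = 0.163 m3
Vol sand = 751 / (2.65 * 1000) = 0.283396 m3
Vol gravel = 1045 / (2.70 * 1000) = 0.387037 m3
Total solid + water volume = 0.949624 m3
Air = (1 - 0.949624) * 100 = 5.04%

5.04


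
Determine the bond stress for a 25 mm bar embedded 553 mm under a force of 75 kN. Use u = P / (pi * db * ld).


u = P / (pi * db * ld)
= 75 * 1000 / (pi * 25 * 553)
= 1.727 MPa

1.727


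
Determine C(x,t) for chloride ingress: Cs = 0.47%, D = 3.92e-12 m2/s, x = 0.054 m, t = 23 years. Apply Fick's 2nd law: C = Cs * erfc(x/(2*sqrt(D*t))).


t_seconds = 23 * 365.25 * 24 * 3600 = 725824800.0 s
arg = 0.054 / (2 * sqrt(3.92e-12 * 725824800.0))
= 0.5062
erfc(0.5062) = 0.4741
C = 0.47 * 0.4741 = 0.2228%

0.2228


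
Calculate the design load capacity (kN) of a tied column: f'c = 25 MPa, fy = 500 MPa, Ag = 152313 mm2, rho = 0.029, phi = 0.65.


Ast = rho * Ag = 0.029 * 152313 = 4417.077 mm2
phi*Pn = 0.65 * 0.80 * (0.85 * 25 * (152313 - 4417.077) + 500 * 4417.077) / 1000
= 2782.69 kN

2782.69


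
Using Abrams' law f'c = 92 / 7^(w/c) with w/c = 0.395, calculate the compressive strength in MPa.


f'c = 92 / 7^0.395
= 92 / 2.157
= 42.66 MPa

42.66


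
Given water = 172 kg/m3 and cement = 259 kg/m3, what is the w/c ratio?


w/c = water / cement
w/c = 172 / 259 = 0.664

0.664


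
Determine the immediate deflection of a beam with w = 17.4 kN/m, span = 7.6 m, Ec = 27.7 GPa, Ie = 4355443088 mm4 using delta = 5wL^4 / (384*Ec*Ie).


Convert: L = 7.6 m = 7600 mm, Ec = 27.7 GPa = 27700 MPa
delta = 5 * 17.4 * 7600^4 / (384 * 27700 * 4355443088)
= 6.27 mm

6.27


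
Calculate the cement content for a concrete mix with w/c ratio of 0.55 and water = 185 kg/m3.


Cement = water / (w/c)
= 185 / 0.55
= 336.4 kg/m3

336.4


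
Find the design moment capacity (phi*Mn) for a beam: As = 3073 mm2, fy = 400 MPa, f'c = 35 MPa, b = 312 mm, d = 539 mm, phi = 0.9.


a = As * fy / (0.85 * f'c * b)
= 3073 * 400 / (0.85 * 35 * 312)
= 132.4284 mm
Mn = As * fy * (d - a/2) / 10^6
= 581.1483 kN-m
phi*Mn = 0.9 * 581.1483 = 523.03 kN-m

523.03


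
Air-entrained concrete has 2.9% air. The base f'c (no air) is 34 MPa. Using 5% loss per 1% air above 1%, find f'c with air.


Strength loss = (2.9 - 1) * 5 = 9.5%
f'c = 34 * (1 - 9.5/100)
= 30.77 MPa

30.77


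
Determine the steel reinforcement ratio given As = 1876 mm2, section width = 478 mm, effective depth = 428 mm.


rho = As / (b * d)
= 1876 / (478 * 428)
= 0.0092

0.0092


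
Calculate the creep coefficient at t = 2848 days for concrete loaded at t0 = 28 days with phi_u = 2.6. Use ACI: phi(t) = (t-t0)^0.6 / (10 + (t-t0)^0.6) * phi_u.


dt = 2848 - 28 = 2820
phi = 2820^0.6 / (10 + 2820^0.6) * 2.6
= 2.396

2.396


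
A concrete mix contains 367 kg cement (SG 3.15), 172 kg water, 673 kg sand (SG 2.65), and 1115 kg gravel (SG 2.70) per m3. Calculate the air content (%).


Vol cement = 367 / (3.15 * 1000) = 0.116508 m3
Vol water = 172 / 1000 = 0.172 m3
Vol sand = 673 / (2.65 * 1000) = 0.253962 m3
Vol gravel = 1115 / (2.70 * 1000) = 0.412963 m3
Total solid + water volume = 0.955433 m3
Air = (1 - 0.955433) * 100 = 4.46%

4.46


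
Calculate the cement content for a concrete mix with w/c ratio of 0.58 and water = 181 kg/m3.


Cement = water / (w/c)
= 181 / 0.58
= 312.1 kg/m3

312.1


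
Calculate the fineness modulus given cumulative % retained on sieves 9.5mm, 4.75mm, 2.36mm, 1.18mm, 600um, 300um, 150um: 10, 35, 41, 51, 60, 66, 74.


FM = sum(cumulative % retained) / 100
= 337 / 100
= 3.37

3.37


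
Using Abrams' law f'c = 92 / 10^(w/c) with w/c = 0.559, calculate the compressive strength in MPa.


f'c = 92 / 10^0.559
= 92 / 3.622
= 25.4 MPa

25.4


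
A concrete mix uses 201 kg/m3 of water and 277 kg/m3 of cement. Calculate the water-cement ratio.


w/c = water / cement
w/c = 201 / 277 = 0.726

0.726


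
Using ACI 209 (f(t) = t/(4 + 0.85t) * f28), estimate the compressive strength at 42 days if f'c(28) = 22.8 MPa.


f(42) = 42 / (4 + 0.85 * 42) * 22.8
= 42 / 39.7 * 22.8
= 24.12 MPa

24.12


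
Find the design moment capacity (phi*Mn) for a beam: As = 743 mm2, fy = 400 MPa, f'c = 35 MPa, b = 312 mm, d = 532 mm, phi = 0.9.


a = As * fy / (0.85 * f'c * b)
= 743 * 400 / (0.85 * 35 * 312)
= 32.019 mm
Mn = As * fy * (d - a/2) / 10^6
= 153.3524 kN-m
phi*Mn = 0.9 * 153.3524 = 138.02 kN-m

138.02


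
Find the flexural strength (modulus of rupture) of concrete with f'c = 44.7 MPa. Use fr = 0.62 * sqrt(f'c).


fr = 0.62 * sqrt(44.7)
= 4.145 MPa

4.145


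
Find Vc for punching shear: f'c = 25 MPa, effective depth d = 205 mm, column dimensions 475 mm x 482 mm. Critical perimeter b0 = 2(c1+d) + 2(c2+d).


b0 = 2*(475 + 205) + 2*(482 + 205) = 2734 mm
Vc = 0.33 * sqrt(25) * 2734 * 205 / 1000
= 924.78 kN

924.78


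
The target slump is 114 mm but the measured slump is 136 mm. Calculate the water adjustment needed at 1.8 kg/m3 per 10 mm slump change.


Difference = 114 - 136 = -22 mm
Water adjustment = -22 * 1.8 / 10 = -4.0 kg/m3

-4.0


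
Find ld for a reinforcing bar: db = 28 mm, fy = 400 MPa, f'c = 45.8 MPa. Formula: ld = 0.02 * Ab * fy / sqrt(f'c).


Ab = pi * 28^2 / 4 = 615.752 mm2
ld = 0.02 * 615.752 * 400 / sqrt(45.8)
= 727.9 mm

727.9


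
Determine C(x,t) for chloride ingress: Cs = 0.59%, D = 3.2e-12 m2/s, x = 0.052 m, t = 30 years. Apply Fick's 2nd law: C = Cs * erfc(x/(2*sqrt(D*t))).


t_seconds = 30 * 365.25 * 24 * 3600 = 946728000.0 s
arg = 0.052 / (2 * sqrt(3.2e-12 * 946728000.0))
= 0.4724
erfc(0.4724) = 0.5041
C = 0.59 * 0.5041 = 0.2974%

0.2974


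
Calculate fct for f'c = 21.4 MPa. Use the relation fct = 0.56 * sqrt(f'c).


fct = 0.56 * sqrt(21.4)
= 0.56 * 4.626
= 2.591 MPa

2.591


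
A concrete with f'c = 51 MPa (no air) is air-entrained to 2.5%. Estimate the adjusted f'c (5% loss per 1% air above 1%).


Strength loss = (2.5 - 1) * 5 = 7.5%
f'c = 51 * (1 - 7.5/100)
= 47.18 MPa

47.18


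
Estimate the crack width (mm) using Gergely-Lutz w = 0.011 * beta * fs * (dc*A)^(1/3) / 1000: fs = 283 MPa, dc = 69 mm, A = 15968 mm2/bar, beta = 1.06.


w = 0.011 * beta * fs * (dc * A)^(1/3) / 1000
= 0.011 * 1.06 * 283 * (69 * 15968)^(1/3) / 1000
= 0.341 mm

0.341


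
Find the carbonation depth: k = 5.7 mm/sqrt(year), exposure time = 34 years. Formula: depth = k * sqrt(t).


depth = k * sqrt(t)
= 5.7 * sqrt(34)
= 33.24 mm

33.24


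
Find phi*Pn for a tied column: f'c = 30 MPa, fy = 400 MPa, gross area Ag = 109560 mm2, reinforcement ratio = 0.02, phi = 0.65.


Ast = rho * Ag = 0.02 * 109560 = 2191.2 mm2
phi*Pn = 0.65 * 0.80 * (0.85 * 30 * (109560 - 2191.2) + 400 * 2191.2) / 1000
= 1879.48 kN

1879.48


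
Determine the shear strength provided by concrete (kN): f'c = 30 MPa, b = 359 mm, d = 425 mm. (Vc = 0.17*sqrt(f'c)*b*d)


Vc = 0.17 * sqrt(30) * 359 * 425 / 1000
= 142.07 kN

142.07


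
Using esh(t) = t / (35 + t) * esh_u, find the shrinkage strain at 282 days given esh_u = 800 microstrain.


esh(282) = 282 / (35 + 282) * 800
= 282 / 317 * 800
= 711.7 microstrain

711.7


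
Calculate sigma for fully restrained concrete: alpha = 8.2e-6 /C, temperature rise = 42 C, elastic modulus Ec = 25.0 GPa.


sigma = alpha * dT * Ec
= 8.2e-6 * 42 * 25.0 * 1000
= 8.61 MPa

8.61


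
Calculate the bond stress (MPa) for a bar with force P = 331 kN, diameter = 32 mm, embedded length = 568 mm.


u = P / (pi * db * ld)
= 331 * 1000 / (pi * 32 * 568)
= 5.797 MPa

5.797


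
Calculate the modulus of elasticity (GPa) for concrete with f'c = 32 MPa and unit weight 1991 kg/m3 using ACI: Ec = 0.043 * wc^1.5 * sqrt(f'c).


Ec = 0.043 * 1991^1.5 * sqrt(32) / 1000
= 21.61 GPa

21.61


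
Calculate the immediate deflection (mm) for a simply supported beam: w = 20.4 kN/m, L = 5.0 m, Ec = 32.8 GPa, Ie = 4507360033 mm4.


Convert: L = 5.0 m = 5000 mm, Ec = 32.8 GPa = 32800 MPa
delta = 5 * 20.4 * 5000^4 / (384 * 32800 * 4507360033)
= 1.12 mm

1.12


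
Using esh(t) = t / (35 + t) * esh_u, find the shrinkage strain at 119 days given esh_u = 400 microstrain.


esh(119) = 119 / (35 + 119) * 400
= 119 / 154 * 400
= 309.1 microstrain

309.1


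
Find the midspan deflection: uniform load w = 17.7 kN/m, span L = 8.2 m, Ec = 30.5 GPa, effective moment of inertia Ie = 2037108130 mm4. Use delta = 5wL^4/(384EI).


Convert: L = 8.2 m = 8200 mm, Ec = 30.5 GPa = 30500 MPa
delta = 5 * 17.7 * 8200^4 / (384 * 30500 * 2037108130)
= 16.77 mm

16.77


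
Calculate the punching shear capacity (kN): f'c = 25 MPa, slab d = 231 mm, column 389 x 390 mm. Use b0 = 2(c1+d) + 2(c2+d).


b0 = 2*(389 + 231) + 2*(390 + 231) = 2482 mm
Vc = 0.33 * sqrt(25) * 2482 * 231 / 1000
= 946.01 kN

946.01


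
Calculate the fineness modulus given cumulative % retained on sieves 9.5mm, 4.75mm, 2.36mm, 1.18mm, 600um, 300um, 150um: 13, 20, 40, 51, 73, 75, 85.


FM = sum(cumulative % retained) / 100
= 357 / 100
= 3.57

3.57


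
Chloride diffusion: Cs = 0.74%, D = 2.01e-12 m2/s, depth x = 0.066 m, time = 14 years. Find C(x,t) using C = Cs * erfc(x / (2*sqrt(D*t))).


t_seconds = 14 * 365.25 * 24 * 3600 = 441806400.0 s
arg = 0.066 / (2 * sqrt(2.01e-12 * 441806400.0))
= 1.1074
erfc(1.1074) = 0.1173
C = 0.74 * 0.1173 = 0.0868%

0.0868


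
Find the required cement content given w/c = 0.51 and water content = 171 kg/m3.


Cement = water / (w/c)
= 171 / 0.51
= 335.3 kg/m3

335.3


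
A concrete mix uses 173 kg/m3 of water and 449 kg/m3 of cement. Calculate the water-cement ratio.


w/c = water / cement
w/c = 173 / 449 = 0.385

0.385


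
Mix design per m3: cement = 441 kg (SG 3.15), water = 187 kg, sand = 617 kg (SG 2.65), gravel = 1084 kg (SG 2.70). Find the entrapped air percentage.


Vol cement = 441 / (3.15 * 1000) = 0.14 m3
Vol water = 187 / 1000 = 0.187 m3
Vol sand = 617 / (2.65 * 1000) = 0.23283 m3
Vol gravel = 1084 / (2.70 * 1000) = 0.401481 m3
Total solid + water volume = 0.961312 m3
Air = (1 - 0.961312) * 100 = 3.87%

3.87


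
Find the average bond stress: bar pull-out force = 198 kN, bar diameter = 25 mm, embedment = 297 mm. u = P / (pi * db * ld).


u = P / (pi * db * ld)
= 198 * 1000 / (pi * 25 * 297)
= 8.488 MPa

8.488


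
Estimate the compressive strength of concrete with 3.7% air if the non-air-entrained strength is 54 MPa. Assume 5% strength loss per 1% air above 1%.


Strength loss = (3.7 - 1) * 5 = 13.5%
f'c = 54 * (1 - 13.5/100)
= 46.71 MPa

46.71


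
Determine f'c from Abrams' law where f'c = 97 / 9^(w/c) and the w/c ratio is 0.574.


f'c = 97 / 9^0.574
= 97 / 3.53
= 27.48 MPa

27.48


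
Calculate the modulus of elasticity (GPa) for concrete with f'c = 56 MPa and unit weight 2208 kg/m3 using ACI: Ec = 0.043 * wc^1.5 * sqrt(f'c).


Ec = 0.043 * 2208^1.5 * sqrt(56) / 1000
= 33.39 GPa

33.39


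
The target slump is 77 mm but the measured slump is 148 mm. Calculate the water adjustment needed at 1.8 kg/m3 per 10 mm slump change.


Difference = 77 - 148 = -71 mm
Water adjustment = -71 * 1.8 / 10 = -12.8 kg/m3

-12.8


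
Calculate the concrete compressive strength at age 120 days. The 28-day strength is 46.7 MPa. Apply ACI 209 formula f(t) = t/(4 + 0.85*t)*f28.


f(120) = 120 / (4 + 0.85 * 120) * 46.7
= 120 / 106.0 * 46.7
= 52.87 MPa

52.87


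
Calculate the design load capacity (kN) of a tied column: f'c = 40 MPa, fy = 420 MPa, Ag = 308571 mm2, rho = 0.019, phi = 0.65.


Ast = rho * Ag = 0.019 * 308571 = 5862.849 mm2
phi*Pn = 0.65 * 0.80 * (0.85 * 40 * (308571 - 5862.849) + 420 * 5862.849) / 1000
= 6632.33 kN

6632.33


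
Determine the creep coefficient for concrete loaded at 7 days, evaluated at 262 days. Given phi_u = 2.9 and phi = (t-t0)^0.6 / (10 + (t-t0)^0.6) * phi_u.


dt = 262 - 7 = 255
phi = 255^0.6 / (10 + 255^0.6) * 2.9
= 2.133

2.133


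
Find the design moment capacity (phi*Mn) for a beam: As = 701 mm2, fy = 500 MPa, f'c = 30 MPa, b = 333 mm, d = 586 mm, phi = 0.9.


a = As * fy / (0.85 * f'c * b)
= 701 * 500 / (0.85 * 30 * 333)
= 41.2766 mm
Mn = As * fy * (d - a/2) / 10^6
= 198.1593 kN-m
phi*Mn = 0.9 * 198.1593 = 178.34 kN-m

178.34


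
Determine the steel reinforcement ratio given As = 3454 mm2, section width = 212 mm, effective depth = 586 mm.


rho = As / (b * d)
= 3454 / (212 * 586)
= 0.0278

0.0278


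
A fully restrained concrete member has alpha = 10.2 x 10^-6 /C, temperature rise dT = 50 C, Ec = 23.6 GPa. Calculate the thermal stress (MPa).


sigma = alpha * dT * Ec
= 10.2e-6 * 50 * 23.6 * 1000
= 12.036 MPa

12.036


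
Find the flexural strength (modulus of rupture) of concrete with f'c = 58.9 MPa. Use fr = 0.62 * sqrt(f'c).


fr = 0.62 * sqrt(58.9)
= 4.758 MPa

4.758


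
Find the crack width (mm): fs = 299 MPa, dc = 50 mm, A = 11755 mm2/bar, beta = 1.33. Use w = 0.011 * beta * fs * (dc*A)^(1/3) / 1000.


w = 0.011 * beta * fs * (dc * A)^(1/3) / 1000
= 0.011 * 1.33 * 299 * (50 * 11755)^(1/3) / 1000
= 0.366 mm

0.366


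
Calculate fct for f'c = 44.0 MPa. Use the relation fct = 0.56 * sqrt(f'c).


fct = 0.56 * sqrt(44.0)
= 0.56 * 6.633
= 3.715 MPa

3.715


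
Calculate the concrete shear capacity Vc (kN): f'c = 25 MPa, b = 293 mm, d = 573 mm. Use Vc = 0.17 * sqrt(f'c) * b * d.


Vc = 0.17 * sqrt(25) * 293 * 573 / 1000
= 142.71 kN

142.71


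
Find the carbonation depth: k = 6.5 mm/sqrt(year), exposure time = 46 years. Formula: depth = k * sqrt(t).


depth = k * sqrt(t)
= 6.5 * sqrt(46)
= 44.09 mm

44.09


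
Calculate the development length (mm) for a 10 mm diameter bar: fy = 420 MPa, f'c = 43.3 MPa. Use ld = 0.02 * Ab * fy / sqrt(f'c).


Ab = pi * 10^2 / 4 = 78.54 mm2
ld = 0.02 * 78.54 * 420 / sqrt(43.3)
= 100.3 mm

100.3


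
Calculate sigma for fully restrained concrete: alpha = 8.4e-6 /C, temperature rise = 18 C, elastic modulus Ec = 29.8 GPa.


sigma = alpha * dT * Ec
= 8.4e-6 * 18 * 29.8 * 1000
= 4.506 MPa

4.506


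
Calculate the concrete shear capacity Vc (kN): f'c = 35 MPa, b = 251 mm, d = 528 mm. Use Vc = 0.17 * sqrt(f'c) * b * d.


Vc = 0.17 * sqrt(35) * 251 * 528 / 1000
= 133.29 kN

133.29


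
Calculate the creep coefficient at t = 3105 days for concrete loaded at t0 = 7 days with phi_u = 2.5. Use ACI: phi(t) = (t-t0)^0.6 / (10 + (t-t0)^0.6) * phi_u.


dt = 3105 - 7 = 3098
phi = 3098^0.6 / (10 + 3098^0.6) * 2.5
= 2.314

2.314


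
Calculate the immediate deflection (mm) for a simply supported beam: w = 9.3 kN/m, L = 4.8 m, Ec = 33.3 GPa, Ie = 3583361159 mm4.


Convert: L = 4.8 m = 4800 mm, Ec = 33.3 GPa = 33300 MPa
delta = 5 * 9.3 * 4800^4 / (384 * 33300 * 3583361159)
= 0.54 mm

0.54


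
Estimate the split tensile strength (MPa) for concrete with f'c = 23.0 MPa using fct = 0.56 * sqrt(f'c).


fct = 0.56 * sqrt(23.0)
= 0.56 * 4.796
= 2.686 MPa

2.686


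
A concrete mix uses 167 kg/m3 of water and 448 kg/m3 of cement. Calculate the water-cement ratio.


w/c = water / cement
w/c = 167 / 448 = 0.373

0.373


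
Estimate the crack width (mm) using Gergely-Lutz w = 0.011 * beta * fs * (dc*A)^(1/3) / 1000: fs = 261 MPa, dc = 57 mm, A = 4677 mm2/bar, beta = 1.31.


w = 0.011 * beta * fs * (dc * A)^(1/3) / 1000
= 0.011 * 1.31 * 261 * (57 * 4677)^(1/3) / 1000
= 0.242 mm

0.242


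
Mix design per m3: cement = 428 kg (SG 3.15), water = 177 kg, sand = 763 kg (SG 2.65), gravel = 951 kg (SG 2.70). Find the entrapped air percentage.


Vol cement = 428 / (3.15 * 1000) = 0.135873 m3
Vol water = 177 / 1000 = 0.177 m3
Vol sand = 763 / (2.65 * 1000) = 0.287925 m3
Vol gravel = 951 / (2.70 * 1000) = 0.352222 m3
Total solid + water volume = 0.95302 m3
Air = (1 - 0.95302) * 100 = 4.7%

4.7


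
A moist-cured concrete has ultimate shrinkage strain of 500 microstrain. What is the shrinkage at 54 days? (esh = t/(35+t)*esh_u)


esh(54) = 54 / (35 + 54) * 500
= 54 / 89 * 500
= 303.4 microstrain

303.4


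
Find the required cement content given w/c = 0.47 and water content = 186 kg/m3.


Cement = water / (w/c)
= 186 / 0.47
= 395.7 kg/m3

395.7


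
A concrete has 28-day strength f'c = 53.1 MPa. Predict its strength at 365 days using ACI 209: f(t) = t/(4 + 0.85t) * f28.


f(365) = 365 / (4 + 0.85 * 365) * 53.1
= 365 / 314.25 * 53.1
= 61.68 MPa

61.68


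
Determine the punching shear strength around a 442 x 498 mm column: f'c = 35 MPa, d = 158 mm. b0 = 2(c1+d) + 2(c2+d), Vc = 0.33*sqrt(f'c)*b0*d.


b0 = 2*(442 + 158) + 2*(498 + 158) = 2512 mm
Vc = 0.33 * sqrt(35) * 2512 * 158 / 1000
= 774.86 kN

774.86


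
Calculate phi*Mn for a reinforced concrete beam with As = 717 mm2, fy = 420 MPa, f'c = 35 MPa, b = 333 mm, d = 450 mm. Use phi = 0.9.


a = As * fy / (0.85 * f'c * b)
= 717 * 420 / (0.85 * 35 * 333)
= 30.3975 mm
Mn = As * fy * (d - a/2) / 10^6
= 130.9361 kN-m
phi*Mn = 0.9 * 130.9361 = 117.84 kN-m

117.84


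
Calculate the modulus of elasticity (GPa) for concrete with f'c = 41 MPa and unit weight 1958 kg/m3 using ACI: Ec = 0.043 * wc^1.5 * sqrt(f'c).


Ec = 0.043 * 1958^1.5 * sqrt(41) / 1000
= 23.85 GPa

23.85


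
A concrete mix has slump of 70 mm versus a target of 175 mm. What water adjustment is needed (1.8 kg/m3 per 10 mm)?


Difference = 175 - 70 = 105 mm
Water adjustment = 105 * 1.8 / 10 = 18.9 kg/m3

18.9


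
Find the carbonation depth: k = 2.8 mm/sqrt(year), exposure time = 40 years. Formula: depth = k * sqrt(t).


depth = k * sqrt(t)
= 2.8 * sqrt(40)
= 17.71 mm

17.71


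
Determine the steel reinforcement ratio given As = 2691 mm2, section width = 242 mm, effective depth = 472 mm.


rho = As / (b * d)
= 2691 / (242 * 472)
= 0.0236

0.0236


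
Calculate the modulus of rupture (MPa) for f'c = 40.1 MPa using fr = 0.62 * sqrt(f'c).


fr = 0.62 * sqrt(40.1)
= 3.926 MPa

3.926


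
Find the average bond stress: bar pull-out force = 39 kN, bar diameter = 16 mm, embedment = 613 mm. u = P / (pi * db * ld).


u = P / (pi * db * ld)
= 39 * 1000 / (pi * 16 * 613)
= 1.266 MPa

1.266
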